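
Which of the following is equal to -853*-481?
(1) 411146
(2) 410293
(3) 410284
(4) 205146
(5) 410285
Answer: 2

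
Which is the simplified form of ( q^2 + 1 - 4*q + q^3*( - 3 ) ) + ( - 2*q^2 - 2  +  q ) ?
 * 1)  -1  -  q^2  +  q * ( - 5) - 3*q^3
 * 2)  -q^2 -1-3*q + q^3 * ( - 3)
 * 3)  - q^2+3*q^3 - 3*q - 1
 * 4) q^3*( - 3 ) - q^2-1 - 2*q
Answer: 2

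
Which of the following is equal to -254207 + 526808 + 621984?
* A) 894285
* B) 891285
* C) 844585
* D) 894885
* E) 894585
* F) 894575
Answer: E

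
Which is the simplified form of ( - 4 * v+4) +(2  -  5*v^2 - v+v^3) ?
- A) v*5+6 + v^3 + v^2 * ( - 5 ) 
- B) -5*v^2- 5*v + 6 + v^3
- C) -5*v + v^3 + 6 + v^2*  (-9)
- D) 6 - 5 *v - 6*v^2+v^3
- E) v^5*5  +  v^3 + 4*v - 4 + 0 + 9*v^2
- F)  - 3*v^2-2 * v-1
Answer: B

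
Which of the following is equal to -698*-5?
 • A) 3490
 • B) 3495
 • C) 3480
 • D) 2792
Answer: A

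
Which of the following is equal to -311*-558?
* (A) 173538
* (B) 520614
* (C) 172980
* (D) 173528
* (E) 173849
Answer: A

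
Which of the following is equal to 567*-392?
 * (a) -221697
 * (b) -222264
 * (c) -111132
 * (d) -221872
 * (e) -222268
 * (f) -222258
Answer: b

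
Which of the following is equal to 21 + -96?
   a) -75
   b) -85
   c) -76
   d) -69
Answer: a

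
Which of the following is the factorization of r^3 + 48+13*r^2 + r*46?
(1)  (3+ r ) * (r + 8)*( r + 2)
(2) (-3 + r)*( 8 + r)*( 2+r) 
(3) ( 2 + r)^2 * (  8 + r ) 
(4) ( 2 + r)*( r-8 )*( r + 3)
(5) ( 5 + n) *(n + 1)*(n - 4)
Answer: 1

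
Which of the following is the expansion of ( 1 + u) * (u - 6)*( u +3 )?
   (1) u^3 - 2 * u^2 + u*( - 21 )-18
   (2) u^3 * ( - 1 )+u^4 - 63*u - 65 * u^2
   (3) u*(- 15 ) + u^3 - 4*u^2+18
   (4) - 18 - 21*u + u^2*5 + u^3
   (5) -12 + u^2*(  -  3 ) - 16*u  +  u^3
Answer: 1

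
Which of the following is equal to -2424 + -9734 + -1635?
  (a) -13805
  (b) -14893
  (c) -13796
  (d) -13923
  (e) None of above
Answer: e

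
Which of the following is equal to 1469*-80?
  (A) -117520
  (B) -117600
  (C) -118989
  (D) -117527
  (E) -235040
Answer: A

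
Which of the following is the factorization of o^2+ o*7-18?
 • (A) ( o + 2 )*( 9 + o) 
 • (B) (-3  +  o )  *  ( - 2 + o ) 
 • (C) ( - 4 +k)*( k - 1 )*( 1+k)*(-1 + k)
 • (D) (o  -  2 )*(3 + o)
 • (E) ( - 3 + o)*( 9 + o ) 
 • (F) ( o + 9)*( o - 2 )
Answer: F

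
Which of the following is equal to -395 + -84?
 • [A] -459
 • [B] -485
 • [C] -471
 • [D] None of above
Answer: D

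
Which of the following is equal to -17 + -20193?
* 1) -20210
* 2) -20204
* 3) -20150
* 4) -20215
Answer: 1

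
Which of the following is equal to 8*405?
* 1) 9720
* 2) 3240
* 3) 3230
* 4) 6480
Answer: 2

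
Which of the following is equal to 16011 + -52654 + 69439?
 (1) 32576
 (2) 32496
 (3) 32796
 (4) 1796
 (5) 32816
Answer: 3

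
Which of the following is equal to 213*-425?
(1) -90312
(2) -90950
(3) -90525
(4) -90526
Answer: 3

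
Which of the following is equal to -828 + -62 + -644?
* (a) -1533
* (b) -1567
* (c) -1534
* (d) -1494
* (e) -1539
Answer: c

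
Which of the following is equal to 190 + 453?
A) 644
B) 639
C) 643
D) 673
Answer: C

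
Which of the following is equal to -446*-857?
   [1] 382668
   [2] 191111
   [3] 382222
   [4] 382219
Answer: 3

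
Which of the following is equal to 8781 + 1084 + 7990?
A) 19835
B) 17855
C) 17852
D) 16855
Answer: B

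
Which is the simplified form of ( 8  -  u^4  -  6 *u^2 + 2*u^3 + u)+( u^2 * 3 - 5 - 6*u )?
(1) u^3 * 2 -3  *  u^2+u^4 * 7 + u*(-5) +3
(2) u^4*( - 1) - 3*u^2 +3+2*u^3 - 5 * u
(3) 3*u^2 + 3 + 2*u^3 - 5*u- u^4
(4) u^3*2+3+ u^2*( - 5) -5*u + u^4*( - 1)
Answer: 2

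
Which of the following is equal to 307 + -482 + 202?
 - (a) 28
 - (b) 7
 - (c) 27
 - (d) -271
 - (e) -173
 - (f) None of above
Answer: c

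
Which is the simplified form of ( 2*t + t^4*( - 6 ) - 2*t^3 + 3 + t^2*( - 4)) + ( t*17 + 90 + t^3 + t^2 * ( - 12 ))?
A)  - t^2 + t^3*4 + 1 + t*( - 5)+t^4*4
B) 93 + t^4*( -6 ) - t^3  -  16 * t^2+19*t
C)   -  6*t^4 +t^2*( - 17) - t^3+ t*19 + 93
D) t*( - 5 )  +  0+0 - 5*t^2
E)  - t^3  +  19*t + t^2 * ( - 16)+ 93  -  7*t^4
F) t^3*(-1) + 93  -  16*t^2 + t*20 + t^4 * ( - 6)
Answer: B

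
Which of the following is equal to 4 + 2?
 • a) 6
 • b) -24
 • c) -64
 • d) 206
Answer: a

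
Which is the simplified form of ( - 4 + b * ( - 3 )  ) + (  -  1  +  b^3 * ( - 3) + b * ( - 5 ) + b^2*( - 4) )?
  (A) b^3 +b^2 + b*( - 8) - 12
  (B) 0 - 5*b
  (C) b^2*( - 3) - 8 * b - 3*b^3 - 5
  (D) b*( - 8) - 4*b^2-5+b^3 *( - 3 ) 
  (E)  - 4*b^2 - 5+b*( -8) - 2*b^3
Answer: D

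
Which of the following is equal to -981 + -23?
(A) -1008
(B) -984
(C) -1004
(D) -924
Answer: C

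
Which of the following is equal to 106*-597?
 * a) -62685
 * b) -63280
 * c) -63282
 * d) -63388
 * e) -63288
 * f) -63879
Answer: c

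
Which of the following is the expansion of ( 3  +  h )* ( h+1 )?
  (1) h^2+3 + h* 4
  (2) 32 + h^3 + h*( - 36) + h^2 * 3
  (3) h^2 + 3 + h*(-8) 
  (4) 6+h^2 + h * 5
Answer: 1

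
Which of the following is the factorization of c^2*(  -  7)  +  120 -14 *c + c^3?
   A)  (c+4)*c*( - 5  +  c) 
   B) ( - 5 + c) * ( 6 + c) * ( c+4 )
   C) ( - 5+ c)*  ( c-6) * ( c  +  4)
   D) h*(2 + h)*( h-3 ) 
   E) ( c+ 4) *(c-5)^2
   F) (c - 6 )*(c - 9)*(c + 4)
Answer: C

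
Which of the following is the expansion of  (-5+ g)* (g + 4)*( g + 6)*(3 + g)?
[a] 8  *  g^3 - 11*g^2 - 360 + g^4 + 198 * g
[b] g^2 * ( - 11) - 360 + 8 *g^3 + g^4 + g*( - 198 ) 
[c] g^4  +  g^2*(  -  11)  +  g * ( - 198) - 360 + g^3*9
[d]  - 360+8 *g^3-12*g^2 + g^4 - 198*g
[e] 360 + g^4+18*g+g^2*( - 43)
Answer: b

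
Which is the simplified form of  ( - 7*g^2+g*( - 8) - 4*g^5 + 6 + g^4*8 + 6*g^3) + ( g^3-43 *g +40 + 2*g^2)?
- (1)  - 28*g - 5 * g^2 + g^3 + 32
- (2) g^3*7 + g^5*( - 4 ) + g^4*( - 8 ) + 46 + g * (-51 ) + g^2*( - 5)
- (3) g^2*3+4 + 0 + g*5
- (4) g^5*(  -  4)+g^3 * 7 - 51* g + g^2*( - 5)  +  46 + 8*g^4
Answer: 4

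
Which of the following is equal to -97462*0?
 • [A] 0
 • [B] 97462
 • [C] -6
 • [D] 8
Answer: A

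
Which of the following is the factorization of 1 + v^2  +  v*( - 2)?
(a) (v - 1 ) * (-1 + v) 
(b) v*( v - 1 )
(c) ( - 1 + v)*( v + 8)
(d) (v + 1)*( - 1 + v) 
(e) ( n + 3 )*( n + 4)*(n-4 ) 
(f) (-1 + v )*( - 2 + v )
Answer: a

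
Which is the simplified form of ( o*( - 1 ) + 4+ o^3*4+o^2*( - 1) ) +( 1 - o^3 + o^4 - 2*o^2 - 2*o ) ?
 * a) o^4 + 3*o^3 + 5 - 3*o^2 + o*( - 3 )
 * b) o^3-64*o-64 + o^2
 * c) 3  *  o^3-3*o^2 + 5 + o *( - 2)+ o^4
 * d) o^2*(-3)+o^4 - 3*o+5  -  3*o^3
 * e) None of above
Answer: a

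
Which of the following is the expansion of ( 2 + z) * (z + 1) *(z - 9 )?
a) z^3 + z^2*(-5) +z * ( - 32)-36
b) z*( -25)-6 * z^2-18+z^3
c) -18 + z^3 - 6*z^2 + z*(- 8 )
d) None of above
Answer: b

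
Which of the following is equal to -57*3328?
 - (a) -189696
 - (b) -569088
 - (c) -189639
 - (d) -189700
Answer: a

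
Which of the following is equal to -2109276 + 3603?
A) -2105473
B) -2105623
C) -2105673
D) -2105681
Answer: C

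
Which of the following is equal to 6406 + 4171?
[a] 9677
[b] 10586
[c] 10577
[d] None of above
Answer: c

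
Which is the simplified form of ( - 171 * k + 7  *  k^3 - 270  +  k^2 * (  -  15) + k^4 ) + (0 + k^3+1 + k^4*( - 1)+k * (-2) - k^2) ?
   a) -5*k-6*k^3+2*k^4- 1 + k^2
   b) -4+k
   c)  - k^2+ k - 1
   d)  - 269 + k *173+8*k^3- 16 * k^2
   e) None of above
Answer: e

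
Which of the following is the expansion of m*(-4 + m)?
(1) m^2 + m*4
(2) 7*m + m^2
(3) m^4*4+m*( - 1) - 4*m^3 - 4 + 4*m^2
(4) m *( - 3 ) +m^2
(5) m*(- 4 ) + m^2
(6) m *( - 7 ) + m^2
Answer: 5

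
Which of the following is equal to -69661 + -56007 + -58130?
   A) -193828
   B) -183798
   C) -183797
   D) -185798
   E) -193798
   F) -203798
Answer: B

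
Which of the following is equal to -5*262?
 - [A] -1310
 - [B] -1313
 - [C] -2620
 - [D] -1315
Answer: A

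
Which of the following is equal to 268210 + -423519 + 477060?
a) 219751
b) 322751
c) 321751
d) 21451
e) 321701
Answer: c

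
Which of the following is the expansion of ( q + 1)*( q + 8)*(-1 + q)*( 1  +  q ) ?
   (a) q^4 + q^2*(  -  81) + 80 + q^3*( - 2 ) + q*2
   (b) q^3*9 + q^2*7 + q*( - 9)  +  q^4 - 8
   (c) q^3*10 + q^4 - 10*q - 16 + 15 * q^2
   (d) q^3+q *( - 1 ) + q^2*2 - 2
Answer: b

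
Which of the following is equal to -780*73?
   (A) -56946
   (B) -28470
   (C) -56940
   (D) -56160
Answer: C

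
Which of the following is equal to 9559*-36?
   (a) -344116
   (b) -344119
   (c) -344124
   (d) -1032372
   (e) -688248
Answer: c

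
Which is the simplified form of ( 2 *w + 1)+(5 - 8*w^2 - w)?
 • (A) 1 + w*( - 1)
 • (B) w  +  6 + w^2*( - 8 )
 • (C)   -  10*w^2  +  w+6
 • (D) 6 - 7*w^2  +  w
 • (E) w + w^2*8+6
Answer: B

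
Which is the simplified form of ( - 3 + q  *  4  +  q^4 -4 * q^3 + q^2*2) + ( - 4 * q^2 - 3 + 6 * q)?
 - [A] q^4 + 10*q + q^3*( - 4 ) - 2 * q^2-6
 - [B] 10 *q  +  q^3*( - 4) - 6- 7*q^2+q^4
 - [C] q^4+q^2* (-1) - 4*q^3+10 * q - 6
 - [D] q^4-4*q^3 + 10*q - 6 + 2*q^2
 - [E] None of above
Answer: A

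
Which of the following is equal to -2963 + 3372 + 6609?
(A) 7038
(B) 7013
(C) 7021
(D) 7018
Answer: D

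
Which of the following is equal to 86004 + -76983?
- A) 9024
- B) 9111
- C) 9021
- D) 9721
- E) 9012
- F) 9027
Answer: C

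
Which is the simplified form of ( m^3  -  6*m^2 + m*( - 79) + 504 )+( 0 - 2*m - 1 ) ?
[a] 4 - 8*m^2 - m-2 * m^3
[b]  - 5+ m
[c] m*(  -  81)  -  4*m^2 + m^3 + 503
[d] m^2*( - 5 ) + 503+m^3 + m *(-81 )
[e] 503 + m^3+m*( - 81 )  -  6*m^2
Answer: e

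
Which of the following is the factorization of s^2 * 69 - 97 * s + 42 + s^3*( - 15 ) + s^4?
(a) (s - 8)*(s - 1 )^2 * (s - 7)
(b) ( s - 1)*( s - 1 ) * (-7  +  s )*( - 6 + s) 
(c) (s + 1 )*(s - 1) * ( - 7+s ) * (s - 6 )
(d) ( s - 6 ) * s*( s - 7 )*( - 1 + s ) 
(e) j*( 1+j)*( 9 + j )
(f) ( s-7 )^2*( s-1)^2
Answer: b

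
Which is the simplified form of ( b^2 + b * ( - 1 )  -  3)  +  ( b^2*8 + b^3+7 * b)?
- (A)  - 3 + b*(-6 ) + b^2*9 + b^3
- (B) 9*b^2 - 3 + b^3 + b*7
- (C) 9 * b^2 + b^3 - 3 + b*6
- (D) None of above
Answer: C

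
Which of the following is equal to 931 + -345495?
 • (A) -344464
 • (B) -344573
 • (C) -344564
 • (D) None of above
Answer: C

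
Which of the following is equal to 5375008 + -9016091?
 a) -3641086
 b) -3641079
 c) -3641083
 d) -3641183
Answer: c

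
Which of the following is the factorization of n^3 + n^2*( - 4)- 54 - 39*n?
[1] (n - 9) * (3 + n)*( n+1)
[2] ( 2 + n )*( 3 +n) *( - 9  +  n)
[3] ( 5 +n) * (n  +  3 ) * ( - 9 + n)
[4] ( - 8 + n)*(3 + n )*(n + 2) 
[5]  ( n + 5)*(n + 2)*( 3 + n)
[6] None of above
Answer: 2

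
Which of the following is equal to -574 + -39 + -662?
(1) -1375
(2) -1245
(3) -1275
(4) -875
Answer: 3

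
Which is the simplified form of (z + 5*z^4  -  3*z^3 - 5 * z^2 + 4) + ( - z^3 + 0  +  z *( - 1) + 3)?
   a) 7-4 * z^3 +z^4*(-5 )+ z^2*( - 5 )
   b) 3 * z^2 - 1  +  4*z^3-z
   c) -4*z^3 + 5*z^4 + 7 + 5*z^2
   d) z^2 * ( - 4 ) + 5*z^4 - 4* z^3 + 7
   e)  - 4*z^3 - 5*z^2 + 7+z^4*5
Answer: e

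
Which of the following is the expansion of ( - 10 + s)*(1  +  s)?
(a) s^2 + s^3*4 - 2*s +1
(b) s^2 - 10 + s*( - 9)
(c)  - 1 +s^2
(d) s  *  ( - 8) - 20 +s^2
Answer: b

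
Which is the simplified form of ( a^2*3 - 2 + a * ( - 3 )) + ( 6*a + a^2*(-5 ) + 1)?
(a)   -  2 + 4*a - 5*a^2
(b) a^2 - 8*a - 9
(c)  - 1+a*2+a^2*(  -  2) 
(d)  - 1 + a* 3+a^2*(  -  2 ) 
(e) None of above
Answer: d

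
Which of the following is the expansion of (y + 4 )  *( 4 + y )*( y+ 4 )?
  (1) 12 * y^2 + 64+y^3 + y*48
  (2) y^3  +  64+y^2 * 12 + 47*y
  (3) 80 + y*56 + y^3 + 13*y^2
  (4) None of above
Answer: 1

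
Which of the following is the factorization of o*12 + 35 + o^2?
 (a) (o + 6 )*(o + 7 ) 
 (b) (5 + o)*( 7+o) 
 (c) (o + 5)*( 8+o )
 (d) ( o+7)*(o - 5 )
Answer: b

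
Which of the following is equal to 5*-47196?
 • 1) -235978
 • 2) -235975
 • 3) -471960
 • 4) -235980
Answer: 4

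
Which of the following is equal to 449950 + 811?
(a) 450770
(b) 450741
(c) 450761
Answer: c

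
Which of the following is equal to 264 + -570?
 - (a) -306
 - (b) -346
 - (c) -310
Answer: a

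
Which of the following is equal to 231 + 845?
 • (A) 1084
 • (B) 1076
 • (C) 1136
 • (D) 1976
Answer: B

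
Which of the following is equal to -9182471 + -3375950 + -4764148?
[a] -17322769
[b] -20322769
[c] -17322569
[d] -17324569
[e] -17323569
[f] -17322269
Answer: c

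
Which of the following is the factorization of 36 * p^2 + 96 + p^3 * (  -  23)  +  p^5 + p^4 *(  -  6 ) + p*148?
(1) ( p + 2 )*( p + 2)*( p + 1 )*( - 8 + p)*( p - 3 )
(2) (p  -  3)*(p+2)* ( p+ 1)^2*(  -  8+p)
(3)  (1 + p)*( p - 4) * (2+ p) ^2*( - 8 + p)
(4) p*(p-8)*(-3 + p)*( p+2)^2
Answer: 1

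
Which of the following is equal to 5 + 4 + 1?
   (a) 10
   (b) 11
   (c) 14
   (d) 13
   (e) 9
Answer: a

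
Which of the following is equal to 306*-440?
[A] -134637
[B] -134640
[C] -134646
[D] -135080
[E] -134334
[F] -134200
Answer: B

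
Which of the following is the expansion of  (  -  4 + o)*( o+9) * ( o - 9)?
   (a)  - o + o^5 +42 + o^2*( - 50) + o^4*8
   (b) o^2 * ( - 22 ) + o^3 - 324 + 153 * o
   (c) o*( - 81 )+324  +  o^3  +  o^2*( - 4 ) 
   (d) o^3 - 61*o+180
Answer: c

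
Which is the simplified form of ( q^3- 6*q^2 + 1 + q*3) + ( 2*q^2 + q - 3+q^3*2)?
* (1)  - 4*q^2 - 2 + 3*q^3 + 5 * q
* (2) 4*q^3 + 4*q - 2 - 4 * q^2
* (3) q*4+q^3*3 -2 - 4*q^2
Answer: 3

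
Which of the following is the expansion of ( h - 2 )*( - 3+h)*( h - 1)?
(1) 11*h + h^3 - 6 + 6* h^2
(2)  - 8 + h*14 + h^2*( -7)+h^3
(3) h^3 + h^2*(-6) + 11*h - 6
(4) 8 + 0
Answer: 3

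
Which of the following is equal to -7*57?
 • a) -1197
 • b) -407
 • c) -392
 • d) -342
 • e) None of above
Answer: e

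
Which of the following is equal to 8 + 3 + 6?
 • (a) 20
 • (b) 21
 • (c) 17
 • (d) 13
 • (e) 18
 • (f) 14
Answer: c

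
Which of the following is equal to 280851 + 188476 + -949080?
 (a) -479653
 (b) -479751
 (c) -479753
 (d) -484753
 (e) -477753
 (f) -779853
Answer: c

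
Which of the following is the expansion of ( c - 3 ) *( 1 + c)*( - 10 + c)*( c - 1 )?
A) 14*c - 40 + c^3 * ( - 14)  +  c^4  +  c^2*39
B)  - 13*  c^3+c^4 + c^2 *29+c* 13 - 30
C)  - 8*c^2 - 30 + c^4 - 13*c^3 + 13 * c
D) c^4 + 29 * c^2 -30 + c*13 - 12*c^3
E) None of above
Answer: B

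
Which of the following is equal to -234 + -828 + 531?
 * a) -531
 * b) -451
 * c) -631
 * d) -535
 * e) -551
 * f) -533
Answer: a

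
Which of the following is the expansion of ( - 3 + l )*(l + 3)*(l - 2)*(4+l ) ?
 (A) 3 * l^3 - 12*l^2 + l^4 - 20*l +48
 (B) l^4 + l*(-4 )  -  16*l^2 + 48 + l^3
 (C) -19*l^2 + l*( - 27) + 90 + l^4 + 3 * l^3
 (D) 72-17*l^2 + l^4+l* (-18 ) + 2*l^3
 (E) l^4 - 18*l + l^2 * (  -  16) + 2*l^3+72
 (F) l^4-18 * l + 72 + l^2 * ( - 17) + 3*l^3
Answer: D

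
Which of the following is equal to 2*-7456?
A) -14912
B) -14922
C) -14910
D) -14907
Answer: A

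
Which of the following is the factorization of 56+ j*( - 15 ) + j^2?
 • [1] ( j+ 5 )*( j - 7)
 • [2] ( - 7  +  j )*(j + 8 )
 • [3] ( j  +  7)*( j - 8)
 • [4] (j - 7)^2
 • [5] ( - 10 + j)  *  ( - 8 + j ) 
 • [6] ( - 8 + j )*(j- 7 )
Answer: 6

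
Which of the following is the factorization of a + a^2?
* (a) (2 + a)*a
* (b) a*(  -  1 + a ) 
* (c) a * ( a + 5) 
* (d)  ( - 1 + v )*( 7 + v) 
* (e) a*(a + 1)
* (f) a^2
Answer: e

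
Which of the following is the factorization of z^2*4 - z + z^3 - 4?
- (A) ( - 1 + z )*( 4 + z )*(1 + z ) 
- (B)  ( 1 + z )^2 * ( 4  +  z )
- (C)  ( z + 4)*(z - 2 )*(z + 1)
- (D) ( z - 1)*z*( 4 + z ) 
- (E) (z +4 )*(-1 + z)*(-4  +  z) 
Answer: A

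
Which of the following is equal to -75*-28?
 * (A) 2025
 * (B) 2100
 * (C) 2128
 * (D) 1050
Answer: B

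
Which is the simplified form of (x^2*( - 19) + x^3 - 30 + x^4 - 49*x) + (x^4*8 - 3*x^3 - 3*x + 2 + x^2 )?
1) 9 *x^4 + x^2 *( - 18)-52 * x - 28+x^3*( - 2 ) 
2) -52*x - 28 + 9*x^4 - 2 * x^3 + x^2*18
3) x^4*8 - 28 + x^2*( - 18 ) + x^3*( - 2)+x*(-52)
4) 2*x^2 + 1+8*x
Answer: 1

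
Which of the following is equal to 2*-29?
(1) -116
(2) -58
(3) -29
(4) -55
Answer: 2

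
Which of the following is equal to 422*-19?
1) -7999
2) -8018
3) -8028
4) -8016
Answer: 2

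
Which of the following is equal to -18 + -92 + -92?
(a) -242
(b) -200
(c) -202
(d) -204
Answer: c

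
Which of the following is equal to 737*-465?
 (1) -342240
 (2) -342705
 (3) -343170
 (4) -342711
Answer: 2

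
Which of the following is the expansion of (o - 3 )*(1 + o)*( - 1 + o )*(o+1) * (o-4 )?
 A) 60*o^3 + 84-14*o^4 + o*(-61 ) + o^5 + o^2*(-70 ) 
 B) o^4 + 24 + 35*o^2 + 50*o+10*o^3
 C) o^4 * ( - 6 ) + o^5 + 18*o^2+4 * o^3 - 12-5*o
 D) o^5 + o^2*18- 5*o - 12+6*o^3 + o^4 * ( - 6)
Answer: C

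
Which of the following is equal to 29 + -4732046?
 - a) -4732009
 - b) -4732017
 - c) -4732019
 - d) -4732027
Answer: b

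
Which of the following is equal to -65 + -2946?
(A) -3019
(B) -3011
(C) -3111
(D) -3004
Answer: B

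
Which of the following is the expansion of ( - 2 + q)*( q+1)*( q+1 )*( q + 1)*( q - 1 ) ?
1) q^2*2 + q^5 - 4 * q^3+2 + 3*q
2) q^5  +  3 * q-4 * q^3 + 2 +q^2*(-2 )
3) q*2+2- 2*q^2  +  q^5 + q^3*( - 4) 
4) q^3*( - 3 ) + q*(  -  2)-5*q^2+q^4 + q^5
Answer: 2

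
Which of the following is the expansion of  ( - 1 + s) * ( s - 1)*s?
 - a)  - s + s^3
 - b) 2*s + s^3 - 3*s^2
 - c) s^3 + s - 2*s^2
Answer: c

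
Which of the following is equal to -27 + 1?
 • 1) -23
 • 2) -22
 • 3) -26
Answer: 3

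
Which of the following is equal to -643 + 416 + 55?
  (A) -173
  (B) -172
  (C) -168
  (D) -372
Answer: B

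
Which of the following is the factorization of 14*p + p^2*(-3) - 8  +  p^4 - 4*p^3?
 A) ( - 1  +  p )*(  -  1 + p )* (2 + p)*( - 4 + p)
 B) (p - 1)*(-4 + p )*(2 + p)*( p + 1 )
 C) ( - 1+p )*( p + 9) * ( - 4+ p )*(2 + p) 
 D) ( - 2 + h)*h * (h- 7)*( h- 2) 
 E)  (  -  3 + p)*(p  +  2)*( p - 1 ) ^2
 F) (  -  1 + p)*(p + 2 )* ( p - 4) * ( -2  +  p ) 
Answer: A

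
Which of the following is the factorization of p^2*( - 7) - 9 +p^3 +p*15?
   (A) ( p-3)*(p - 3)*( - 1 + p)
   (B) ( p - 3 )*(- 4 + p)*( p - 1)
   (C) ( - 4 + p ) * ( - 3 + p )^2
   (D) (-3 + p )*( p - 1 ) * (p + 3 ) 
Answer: A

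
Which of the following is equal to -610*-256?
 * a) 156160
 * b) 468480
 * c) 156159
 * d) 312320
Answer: a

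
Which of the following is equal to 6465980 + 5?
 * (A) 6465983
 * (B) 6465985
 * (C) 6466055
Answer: B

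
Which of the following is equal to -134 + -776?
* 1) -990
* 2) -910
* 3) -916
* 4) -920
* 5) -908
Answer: 2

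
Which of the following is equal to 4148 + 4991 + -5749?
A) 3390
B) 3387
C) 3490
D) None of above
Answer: A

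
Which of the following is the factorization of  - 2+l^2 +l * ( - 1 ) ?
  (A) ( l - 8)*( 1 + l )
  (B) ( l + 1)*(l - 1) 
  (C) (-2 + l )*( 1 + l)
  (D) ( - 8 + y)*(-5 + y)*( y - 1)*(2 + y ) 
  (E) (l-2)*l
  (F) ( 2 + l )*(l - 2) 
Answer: C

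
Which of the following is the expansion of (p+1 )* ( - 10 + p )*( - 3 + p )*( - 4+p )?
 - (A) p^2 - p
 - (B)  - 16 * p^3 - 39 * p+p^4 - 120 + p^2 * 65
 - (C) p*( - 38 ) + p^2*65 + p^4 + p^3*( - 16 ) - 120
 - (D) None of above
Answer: C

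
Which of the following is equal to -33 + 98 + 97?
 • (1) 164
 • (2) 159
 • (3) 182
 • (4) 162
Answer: 4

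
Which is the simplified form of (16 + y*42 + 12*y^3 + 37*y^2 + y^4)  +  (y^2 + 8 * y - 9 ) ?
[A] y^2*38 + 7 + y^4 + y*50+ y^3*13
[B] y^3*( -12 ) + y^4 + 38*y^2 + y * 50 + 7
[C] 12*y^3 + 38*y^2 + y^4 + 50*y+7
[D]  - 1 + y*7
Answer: C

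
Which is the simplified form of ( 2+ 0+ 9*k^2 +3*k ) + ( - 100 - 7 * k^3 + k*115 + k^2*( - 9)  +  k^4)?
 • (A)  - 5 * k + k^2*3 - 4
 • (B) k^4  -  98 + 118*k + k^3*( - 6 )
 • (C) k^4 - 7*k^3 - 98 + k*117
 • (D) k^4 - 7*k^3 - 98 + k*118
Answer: D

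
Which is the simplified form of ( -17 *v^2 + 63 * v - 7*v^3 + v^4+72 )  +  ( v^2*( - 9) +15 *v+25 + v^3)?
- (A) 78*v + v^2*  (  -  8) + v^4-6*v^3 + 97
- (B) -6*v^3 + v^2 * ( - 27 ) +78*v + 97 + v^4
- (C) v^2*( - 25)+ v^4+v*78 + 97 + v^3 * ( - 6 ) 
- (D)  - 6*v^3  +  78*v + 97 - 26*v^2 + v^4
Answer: D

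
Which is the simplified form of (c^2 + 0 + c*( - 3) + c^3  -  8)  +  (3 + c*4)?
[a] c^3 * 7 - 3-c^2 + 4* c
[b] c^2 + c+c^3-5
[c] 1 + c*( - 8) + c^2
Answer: b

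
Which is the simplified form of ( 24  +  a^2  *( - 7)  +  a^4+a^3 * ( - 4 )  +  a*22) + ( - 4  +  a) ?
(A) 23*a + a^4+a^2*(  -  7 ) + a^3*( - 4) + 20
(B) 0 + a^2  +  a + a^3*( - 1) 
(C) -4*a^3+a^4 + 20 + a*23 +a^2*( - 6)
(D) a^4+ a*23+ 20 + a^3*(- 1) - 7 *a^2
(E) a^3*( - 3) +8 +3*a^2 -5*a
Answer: A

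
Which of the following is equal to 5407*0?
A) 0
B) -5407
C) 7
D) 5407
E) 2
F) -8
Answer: A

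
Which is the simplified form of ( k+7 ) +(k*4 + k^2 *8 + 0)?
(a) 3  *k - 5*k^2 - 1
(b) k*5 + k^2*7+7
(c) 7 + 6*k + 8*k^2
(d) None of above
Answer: d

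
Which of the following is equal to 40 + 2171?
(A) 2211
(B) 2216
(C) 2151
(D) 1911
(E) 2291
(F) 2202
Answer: A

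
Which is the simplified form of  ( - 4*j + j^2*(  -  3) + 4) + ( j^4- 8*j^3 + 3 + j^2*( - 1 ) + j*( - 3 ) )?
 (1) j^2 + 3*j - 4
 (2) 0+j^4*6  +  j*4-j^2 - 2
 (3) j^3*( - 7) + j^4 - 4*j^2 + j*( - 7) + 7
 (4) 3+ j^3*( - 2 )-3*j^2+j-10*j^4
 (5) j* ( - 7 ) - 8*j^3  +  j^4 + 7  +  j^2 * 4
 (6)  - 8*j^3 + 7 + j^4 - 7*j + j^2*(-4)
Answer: 6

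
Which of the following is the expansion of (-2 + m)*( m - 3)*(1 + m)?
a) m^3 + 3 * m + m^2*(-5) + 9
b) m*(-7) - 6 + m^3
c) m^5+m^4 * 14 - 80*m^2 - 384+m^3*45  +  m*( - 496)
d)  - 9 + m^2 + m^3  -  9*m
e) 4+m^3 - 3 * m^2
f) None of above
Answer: f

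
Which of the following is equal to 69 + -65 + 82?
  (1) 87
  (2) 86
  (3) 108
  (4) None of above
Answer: 2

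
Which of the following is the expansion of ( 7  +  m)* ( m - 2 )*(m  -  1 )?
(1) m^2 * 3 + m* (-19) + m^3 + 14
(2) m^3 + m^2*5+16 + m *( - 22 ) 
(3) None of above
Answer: 3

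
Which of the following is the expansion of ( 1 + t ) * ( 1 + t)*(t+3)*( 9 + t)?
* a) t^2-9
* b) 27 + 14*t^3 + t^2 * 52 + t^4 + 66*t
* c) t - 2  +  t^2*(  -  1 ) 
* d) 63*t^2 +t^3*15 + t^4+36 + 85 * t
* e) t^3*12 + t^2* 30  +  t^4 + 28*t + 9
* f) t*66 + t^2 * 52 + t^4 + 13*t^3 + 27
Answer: b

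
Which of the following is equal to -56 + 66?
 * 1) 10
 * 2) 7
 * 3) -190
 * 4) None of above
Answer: 1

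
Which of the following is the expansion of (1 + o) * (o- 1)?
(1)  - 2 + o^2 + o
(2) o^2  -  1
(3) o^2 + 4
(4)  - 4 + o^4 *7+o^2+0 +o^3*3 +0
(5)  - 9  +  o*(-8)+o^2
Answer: 2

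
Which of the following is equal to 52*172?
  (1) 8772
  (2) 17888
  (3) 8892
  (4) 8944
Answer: 4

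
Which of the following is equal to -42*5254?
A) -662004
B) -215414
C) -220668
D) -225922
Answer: C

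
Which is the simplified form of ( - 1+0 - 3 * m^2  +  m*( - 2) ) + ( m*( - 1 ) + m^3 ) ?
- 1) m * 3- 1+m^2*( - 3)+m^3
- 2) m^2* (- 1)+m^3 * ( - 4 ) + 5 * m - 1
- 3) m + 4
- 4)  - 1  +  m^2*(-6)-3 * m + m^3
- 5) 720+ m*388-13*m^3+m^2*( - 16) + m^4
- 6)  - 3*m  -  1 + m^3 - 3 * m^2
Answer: 6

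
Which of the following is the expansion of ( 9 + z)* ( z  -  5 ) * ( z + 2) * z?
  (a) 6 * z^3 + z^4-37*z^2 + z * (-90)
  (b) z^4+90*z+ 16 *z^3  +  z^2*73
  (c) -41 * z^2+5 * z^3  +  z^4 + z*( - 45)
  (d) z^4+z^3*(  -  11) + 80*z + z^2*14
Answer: a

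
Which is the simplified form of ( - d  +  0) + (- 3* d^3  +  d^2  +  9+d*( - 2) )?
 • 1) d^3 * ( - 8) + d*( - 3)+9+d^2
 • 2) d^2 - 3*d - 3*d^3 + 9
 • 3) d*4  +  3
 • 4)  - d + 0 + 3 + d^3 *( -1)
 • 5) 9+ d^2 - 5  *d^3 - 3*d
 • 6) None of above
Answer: 2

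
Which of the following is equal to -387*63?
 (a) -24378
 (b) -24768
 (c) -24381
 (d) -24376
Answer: c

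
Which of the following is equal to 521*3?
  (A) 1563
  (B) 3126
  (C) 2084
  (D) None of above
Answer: A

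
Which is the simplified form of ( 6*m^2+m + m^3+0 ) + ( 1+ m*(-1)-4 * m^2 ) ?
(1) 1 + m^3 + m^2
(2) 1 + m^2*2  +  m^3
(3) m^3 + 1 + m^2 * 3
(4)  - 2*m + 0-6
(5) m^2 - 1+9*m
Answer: 2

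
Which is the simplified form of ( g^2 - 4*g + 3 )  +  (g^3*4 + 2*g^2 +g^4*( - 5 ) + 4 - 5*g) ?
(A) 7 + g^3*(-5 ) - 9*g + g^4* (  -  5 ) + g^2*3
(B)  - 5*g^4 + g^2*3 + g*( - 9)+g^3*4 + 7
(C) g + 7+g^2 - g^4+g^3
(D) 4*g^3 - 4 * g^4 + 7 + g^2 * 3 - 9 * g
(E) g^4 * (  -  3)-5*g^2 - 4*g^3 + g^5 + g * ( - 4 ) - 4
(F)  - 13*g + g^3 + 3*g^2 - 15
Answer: B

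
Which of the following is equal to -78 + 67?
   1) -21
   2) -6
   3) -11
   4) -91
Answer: 3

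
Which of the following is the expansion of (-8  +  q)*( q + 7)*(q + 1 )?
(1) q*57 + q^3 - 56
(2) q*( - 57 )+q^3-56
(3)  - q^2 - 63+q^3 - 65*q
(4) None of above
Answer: 2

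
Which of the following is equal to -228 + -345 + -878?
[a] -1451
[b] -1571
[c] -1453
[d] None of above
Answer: a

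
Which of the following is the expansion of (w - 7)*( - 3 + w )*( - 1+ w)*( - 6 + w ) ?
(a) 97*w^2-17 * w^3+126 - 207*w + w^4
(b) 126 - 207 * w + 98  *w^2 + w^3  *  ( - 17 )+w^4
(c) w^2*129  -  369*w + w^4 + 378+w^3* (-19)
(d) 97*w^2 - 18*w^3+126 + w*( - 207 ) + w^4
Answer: a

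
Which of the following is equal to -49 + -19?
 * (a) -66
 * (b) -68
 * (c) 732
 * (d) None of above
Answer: b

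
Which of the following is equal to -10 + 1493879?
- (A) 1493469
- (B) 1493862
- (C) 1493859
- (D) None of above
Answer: D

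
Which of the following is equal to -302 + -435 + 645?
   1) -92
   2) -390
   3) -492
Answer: 1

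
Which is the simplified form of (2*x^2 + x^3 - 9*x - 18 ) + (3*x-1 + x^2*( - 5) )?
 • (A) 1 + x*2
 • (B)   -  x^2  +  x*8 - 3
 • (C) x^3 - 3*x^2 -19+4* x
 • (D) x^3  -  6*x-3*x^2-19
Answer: D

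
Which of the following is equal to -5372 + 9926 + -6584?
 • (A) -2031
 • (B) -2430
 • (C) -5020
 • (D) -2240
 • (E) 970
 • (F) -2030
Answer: F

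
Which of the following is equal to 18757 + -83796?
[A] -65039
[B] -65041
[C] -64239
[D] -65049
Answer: A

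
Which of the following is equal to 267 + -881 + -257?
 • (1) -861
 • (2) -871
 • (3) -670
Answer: 2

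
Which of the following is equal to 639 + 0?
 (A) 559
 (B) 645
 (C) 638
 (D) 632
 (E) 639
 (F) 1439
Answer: E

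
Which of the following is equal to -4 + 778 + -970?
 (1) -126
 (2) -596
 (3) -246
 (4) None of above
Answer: 4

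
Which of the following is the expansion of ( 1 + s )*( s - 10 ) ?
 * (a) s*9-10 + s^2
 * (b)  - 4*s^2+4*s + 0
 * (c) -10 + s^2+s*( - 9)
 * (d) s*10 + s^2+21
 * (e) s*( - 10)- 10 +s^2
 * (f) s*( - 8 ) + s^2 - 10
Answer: c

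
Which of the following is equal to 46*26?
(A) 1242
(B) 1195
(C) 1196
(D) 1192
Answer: C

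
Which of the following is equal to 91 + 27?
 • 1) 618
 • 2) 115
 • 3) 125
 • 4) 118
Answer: 4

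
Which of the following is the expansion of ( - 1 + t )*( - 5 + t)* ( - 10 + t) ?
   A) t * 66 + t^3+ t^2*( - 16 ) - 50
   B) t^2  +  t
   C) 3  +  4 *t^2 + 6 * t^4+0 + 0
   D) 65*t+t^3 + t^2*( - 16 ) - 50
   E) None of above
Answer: D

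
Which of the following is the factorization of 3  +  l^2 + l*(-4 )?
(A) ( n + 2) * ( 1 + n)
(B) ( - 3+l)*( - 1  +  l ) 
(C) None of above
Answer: B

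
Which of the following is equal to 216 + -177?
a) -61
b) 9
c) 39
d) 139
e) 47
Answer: c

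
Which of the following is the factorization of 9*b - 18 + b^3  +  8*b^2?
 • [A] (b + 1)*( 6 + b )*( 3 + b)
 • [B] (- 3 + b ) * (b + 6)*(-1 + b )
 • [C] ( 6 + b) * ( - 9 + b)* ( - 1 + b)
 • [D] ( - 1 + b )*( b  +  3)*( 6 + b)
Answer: D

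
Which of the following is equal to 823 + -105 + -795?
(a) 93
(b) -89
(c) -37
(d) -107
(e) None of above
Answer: e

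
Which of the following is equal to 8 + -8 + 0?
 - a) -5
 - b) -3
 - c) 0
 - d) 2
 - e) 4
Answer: c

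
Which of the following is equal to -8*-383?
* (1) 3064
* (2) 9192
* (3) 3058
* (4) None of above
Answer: 1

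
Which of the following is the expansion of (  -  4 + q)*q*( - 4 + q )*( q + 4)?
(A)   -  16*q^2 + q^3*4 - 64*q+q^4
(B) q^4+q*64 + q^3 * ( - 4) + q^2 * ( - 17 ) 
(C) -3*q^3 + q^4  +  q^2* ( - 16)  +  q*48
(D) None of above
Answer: D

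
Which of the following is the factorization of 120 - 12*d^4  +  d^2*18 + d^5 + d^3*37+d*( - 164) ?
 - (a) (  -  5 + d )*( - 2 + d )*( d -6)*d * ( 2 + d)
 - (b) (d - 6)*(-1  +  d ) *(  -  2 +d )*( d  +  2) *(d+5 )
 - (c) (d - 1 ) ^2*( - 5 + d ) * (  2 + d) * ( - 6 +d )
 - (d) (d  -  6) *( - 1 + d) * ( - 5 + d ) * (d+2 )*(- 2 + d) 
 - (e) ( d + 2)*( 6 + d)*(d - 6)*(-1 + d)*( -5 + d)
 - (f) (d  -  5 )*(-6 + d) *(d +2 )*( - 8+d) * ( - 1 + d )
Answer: d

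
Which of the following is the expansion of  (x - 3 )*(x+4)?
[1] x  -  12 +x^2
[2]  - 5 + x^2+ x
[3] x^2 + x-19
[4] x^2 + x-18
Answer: 1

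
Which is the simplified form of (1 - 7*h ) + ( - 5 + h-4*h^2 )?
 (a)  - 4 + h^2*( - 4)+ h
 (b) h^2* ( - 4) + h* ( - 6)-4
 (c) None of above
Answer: b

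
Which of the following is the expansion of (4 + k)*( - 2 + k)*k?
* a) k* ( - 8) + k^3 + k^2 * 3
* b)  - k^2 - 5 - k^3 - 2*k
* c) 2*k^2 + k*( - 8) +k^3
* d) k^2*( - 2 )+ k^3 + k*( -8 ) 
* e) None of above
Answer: c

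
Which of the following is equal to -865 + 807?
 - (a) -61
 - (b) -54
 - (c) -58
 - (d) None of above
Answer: c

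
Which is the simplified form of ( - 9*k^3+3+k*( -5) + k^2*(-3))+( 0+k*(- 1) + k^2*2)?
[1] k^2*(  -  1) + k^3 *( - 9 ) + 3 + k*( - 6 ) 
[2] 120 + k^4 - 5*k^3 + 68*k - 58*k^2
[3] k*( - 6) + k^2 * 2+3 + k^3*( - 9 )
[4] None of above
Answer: 1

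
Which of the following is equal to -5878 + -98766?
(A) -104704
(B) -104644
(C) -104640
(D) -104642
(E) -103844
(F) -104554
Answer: B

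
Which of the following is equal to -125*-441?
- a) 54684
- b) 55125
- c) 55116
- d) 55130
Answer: b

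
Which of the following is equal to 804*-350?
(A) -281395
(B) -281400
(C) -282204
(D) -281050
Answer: B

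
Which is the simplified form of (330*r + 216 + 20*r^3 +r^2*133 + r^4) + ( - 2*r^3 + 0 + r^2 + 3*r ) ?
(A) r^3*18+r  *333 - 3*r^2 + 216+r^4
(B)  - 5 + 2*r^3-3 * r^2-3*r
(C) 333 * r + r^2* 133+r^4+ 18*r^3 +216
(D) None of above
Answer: D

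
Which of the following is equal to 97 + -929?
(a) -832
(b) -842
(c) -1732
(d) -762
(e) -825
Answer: a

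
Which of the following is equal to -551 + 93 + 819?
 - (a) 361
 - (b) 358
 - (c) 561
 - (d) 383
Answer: a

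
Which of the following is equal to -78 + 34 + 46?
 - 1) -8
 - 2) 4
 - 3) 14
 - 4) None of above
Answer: 4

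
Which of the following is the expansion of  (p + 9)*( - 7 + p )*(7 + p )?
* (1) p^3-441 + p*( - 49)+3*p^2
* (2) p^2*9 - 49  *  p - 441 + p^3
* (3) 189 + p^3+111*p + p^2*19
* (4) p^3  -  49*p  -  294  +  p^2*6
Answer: 2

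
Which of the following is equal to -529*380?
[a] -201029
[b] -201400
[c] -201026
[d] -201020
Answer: d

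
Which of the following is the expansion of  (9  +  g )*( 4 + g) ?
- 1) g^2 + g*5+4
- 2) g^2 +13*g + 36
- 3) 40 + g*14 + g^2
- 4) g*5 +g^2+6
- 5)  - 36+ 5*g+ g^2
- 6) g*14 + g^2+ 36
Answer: 2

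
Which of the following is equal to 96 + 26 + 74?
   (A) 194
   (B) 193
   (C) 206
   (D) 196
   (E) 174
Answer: D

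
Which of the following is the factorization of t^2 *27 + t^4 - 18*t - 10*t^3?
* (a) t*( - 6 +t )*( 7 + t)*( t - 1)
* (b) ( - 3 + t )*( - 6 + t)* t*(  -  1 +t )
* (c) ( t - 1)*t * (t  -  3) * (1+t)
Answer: b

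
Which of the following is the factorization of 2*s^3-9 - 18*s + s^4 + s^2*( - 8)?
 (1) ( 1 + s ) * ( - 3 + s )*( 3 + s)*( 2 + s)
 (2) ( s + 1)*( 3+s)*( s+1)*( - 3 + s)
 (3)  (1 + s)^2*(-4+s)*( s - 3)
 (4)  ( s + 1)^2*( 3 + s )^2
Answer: 2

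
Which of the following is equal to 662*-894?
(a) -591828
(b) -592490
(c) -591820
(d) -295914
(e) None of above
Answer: a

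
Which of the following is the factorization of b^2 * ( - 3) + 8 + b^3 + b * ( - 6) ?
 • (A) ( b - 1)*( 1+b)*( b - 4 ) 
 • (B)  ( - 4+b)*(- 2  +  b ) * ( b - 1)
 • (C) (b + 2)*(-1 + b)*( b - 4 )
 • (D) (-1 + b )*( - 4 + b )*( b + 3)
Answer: C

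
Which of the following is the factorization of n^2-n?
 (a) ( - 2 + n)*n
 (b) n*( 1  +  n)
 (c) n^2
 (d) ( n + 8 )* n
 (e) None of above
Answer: e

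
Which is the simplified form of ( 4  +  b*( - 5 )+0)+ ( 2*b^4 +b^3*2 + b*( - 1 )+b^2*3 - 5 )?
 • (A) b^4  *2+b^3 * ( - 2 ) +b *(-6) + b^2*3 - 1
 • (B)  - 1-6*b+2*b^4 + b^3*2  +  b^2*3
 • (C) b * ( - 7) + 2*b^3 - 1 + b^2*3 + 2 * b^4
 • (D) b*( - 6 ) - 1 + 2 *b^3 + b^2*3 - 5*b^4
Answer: B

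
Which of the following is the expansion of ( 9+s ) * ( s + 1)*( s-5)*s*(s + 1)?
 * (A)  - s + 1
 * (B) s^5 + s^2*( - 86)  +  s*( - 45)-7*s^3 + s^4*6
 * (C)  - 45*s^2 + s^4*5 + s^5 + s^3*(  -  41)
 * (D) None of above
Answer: D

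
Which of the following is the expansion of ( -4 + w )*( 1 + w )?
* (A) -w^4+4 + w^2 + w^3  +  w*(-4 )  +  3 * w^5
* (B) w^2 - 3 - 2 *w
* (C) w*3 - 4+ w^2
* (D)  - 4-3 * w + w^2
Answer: D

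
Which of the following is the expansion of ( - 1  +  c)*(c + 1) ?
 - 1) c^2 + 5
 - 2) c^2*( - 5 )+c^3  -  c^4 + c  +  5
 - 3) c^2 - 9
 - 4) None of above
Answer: 4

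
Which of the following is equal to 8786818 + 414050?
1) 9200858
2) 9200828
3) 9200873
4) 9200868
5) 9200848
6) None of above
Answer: 4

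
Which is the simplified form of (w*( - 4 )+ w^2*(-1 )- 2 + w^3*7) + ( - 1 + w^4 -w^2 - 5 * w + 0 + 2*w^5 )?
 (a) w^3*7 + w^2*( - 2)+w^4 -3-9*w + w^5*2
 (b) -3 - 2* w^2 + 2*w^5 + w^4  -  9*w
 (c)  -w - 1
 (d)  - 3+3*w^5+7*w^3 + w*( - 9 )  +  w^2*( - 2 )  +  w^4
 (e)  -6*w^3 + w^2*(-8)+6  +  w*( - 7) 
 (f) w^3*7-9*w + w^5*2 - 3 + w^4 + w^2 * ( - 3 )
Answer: a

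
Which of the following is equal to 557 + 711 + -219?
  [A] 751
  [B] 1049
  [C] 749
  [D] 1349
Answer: B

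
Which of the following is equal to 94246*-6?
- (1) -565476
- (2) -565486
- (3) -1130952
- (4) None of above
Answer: 1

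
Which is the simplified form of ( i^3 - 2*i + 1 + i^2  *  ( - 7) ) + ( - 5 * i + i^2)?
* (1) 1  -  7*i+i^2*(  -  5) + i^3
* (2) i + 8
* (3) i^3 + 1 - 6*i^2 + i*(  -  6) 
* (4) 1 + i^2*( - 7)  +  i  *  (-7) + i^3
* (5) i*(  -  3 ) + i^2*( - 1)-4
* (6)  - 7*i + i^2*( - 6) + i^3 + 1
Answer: 6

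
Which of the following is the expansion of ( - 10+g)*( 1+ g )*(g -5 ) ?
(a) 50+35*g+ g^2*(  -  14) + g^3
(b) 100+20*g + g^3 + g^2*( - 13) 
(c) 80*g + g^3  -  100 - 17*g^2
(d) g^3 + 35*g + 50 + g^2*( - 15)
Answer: a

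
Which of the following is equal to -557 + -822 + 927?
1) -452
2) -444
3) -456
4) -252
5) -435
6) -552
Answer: 1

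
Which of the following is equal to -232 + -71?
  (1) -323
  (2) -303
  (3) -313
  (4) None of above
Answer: 2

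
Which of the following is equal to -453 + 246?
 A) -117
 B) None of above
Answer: B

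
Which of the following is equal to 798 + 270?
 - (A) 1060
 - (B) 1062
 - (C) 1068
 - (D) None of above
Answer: C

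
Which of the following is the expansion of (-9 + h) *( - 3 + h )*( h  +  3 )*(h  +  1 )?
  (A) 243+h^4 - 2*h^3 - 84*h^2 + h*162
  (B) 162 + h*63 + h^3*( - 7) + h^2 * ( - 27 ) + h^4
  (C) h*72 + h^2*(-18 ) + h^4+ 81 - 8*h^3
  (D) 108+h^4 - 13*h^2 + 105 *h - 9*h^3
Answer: C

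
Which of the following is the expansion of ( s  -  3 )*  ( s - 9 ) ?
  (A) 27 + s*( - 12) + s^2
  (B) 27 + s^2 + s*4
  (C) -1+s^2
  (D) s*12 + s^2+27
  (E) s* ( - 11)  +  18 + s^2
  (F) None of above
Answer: A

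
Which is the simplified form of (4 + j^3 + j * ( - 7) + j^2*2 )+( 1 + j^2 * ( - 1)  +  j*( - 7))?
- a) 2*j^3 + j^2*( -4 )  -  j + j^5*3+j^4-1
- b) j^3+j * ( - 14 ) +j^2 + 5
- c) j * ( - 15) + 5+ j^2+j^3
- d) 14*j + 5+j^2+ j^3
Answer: b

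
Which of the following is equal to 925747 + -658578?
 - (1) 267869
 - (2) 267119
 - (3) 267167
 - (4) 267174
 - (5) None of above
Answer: 5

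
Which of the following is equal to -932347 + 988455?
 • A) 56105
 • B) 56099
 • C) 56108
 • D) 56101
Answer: C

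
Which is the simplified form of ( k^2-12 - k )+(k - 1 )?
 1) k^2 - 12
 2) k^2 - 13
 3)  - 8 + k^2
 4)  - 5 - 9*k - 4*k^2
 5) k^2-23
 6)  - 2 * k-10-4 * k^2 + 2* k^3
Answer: 2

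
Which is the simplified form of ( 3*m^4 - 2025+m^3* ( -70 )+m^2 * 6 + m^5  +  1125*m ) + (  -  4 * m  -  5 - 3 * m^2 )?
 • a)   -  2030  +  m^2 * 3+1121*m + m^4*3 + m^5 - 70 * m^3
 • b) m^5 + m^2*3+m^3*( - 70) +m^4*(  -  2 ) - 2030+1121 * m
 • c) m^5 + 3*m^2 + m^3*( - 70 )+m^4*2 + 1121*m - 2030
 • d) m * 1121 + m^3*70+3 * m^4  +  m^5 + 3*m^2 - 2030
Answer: a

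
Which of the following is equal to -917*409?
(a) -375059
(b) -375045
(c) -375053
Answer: c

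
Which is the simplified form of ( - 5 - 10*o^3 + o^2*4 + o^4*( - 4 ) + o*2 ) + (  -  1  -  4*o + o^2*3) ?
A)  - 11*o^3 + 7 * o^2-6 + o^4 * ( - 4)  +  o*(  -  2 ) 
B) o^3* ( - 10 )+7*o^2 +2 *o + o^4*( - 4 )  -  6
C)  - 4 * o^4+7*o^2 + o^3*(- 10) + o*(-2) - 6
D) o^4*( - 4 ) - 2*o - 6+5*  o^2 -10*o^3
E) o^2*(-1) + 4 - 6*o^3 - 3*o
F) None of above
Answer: C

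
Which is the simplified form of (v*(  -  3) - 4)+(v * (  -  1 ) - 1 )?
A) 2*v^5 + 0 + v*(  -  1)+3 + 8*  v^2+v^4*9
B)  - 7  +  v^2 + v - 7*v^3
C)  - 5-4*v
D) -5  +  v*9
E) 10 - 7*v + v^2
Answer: C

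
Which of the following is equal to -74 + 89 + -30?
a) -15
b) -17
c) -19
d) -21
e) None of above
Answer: a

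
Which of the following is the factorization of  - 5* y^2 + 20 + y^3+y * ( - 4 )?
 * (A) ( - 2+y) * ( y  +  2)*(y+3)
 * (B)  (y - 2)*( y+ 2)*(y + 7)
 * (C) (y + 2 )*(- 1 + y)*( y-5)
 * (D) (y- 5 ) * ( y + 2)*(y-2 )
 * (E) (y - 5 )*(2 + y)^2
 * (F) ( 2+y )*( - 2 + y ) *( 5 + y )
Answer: D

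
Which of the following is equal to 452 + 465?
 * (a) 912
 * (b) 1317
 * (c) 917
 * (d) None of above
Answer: c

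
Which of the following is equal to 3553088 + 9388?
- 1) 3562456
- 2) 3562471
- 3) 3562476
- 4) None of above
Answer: 3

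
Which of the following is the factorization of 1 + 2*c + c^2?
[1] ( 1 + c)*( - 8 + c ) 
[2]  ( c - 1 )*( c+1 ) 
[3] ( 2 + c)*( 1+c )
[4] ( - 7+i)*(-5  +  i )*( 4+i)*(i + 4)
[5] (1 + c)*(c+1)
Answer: 5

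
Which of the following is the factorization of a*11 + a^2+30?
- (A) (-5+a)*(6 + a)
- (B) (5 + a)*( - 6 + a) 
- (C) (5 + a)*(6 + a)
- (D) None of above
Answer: C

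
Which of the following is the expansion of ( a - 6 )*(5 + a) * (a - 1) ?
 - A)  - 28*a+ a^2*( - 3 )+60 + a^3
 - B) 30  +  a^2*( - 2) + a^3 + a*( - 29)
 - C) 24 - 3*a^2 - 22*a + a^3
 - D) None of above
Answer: B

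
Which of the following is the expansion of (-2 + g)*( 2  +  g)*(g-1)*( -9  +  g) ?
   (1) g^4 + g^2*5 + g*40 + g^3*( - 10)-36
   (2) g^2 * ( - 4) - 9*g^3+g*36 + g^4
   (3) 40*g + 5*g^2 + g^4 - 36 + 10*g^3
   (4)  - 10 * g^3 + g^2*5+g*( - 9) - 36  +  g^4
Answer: 1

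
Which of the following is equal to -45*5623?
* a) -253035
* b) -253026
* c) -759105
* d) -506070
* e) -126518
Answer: a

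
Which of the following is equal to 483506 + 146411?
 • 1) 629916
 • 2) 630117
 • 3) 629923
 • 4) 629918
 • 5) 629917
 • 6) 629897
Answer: 5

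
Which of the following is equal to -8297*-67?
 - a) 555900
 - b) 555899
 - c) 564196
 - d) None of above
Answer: b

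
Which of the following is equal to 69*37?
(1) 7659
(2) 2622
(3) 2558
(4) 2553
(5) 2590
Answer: 4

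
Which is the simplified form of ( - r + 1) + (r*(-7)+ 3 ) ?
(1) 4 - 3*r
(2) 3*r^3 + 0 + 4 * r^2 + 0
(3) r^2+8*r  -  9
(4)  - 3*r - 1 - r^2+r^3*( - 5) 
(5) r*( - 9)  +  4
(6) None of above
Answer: 6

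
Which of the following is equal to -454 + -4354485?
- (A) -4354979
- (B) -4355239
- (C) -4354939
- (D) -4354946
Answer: C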